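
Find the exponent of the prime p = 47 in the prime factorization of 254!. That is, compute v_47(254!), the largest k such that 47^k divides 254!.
v_47(254!) = 5

Legendre's formula: v_p(n!) = Σ_{k ≥ 1} ⌊n / p^k⌋. For p = 47, n = 254, the terms are:
  ⌊254/47^1⌋ = ⌊254/47⌋ = 5
(the next term ⌊254/47^2⌋ = 0, terminating the sum). Summing: v_47(254!) = 5 = 5.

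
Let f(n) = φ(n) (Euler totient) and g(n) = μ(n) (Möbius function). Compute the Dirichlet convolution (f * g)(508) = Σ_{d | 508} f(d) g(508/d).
(φ * μ)(508) = 125

Divisors of 508: [1, 2, 4, 127, 254, 508]. For each d | 508:
  d = 1: φ(1) · μ(508/1) = 1 · 0 = 0
  d = 2: φ(2) · μ(508/2) = 1 · 1 = 1
  d = 4: φ(4) · μ(508/4) = 2 · -1 = -2
  d = 127: φ(127) · μ(508/127) = 126 · 0 = 0
  d = 254: φ(254) · μ(508/254) = 126 · -1 = -126
  d = 508: φ(508) · μ(508/508) = 252 · 1 = 252
Summing: (φ * μ)(508) = 0 + 1 + -2 + 0 + -126 + 252 = 125.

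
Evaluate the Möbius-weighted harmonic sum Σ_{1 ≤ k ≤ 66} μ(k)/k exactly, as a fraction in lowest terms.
Σ μ(k)/k = 316998129951549613081/19548063559901161830545

Values of μ(k) for 1 ≤ k ≤ 66: μ(1) = 1, μ(2) = -1, μ(3) = -1, μ(5) = -1, μ(6) = 1, μ(7) = -1, μ(10) = 1, μ(11) = -1, μ(13) = -1, μ(14) = 1, μ(15) = 1, μ(17) = -1, μ(19) = -1, μ(21) = 1, μ(22) = 1, μ(23) = -1, μ(26) = 1, μ(29) = -1, μ(30) = -1, μ(31) = -1, μ(33) = 1, μ(34) = 1, μ(35) = 1, μ(37) = -1, μ(38) = 1, μ(39) = 1, μ(41) = -1, μ(42) = -1, μ(43) = -1, μ(46) = 1, μ(47) = -1, μ(51) = 1, μ(53) = -1, μ(55) = 1, μ(57) = 1, μ(58) = 1, μ(59) = -1, μ(61) = -1, μ(62) = 1, μ(65) = 1, μ(66) = -1, with μ = 0 on non-squarefree integers. Summing μ(k)/k for k where μ(k) ≠ 0 gives 316998129951549613081/19548063559901161830545 ≈ 0.0162. (PNT ⟺ this sum → 0 as n → ∞.)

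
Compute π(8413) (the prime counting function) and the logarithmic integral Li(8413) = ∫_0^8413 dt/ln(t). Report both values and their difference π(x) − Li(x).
π(8413) = 1051;  Li(8413) ≈ 1072.24;  π(x) − Li(x) ≈ -21.24.

Direct count of primes ≤ 8413 gives π(8413) = 1051. Numerical evaluation of the logarithmic integral gives Li(8413) ≈ 1072.24. The difference π(x) − Li(x) ≈ -21.24 is typically negative for small/moderate x (Li(x) overestimates), though Littlewood's theorem shows this sign changes infinitely often.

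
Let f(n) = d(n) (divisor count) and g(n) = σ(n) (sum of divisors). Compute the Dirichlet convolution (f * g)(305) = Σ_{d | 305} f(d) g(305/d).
(d * σ)(305) = 512

Divisors of 305: [1, 5, 61, 305]. For each d | 305:
  d = 1: d(1) · σ(305/1) = 1 · 372 = 372
  d = 5: d(5) · σ(305/5) = 2 · 62 = 124
  d = 61: d(61) · σ(305/61) = 2 · 6 = 12
  d = 305: d(305) · σ(305/305) = 4 · 1 = 4
Summing: (d * σ)(305) = 372 + 124 + 12 + 4 = 512.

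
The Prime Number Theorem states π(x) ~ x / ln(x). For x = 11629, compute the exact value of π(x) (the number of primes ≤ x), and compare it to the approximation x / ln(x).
π(11629) = 1398;  x/ln(x) ≈ 1242.25;  relative error ≈ 11.14%.

Directly count primes up to 11629: π(11629) = 1398. The PNT approximation gives 11629/ln(11629) ≈ 11629/9.36126 ≈ 1242.25. Relative error (π(x) − x/ln(x)) / π(x) ≈ 11.14%; the approximation is known to undercount slightly (Li(x) is a better estimate).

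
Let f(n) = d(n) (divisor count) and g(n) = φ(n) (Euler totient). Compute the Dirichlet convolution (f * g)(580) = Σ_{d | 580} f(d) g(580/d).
(d * φ)(580) = 1260

Divisors of 580: [1, 2, 4, 5, 10, 20, 29, 58, 116, 145, 290, 580]. For each d | 580:
  d = 1: d(1) · φ(580/1) = 1 · 224 = 224
  d = 2: d(2) · φ(580/2) = 2 · 112 = 224
  d = 4: d(4) · φ(580/4) = 3 · 112 = 336
  d = 5: d(5) · φ(580/5) = 2 · 56 = 112
  d = 10: d(10) · φ(580/10) = 4 · 28 = 112
  d = 20: d(20) · φ(580/20) = 6 · 28 = 168
  d = 29: d(29) · φ(580/29) = 2 · 8 = 16
  d = 58: d(58) · φ(580/58) = 4 · 4 = 16
  d = 116: d(116) · φ(580/116) = 6 · 4 = 24
  d = 145: d(145) · φ(580/145) = 4 · 2 = 8
  d = 290: d(290) · φ(580/290) = 8 · 1 = 8
  d = 580: d(580) · φ(580/580) = 12 · 1 = 12
Summing: (d * φ)(580) = 224 + 224 + 336 + 112 + 112 + 168 + 16 + 16 + 24 + 8 + 8 + 12 = 1260.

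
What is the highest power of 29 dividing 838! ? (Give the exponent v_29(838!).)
v_29(838!) = 28

Legendre's formula: v_p(n!) = Σ_{k ≥ 1} ⌊n / p^k⌋. For p = 29, n = 838, the terms are:
  ⌊838/29^1⌋ = ⌊838/29⌋ = 28
(the next term ⌊838/29^2⌋ = 0, terminating the sum). Summing: v_29(838!) = 28 = 28.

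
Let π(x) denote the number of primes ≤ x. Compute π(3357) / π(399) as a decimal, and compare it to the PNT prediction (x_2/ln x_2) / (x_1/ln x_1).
π(3357)/π(399) = 472/78 ≈ 6.0513;  PNT prediction ≈ 6.2064.

π(399) = 78 and π(3357) = 472, so π(3357)/π(399) ≈ 6.0513. The PNT-predicted ratio is (3357/ln(3357)) / (399/ln(399)) ≈ 6.2064. The two agree to within a few percent, as expected.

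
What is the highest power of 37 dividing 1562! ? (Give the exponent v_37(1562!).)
v_37(1562!) = 43

Legendre's formula: v_p(n!) = Σ_{k ≥ 1} ⌊n / p^k⌋. For p = 37, n = 1562, the terms are:
  ⌊1562/37^1⌋ = ⌊1562/37⌋ = 42
  ⌊1562/37^2⌋ = ⌊1562/1369⌋ = 1
(the next term ⌊1562/37^3⌋ = 0, terminating the sum). Summing: v_37(1562!) = 42 + 1 = 43.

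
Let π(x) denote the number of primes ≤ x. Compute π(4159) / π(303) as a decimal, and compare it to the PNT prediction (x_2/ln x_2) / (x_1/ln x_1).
π(4159)/π(303) = 573/62 ≈ 9.2419;  PNT prediction ≈ 9.4116.

π(303) = 62 and π(4159) = 573, so π(4159)/π(303) ≈ 9.2419. The PNT-predicted ratio is (4159/ln(4159)) / (303/ln(303)) ≈ 9.4116. The two agree to within a few percent, as expected.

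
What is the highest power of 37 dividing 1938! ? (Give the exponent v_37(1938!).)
v_37(1938!) = 53

Legendre's formula: v_p(n!) = Σ_{k ≥ 1} ⌊n / p^k⌋. For p = 37, n = 1938, the terms are:
  ⌊1938/37^1⌋ = ⌊1938/37⌋ = 52
  ⌊1938/37^2⌋ = ⌊1938/1369⌋ = 1
(the next term ⌊1938/37^3⌋ = 0, terminating the sum). Summing: v_37(1938!) = 52 + 1 = 53.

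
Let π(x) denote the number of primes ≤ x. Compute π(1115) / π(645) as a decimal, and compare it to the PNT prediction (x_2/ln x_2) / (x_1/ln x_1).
π(1115)/π(645) = 186/117 ≈ 1.5897;  PNT prediction ≈ 1.5938.

π(645) = 117 and π(1115) = 186, so π(1115)/π(645) ≈ 1.5897. The PNT-predicted ratio is (1115/ln(1115)) / (645/ln(645)) ≈ 1.5938. The two agree to within a few percent, as expected.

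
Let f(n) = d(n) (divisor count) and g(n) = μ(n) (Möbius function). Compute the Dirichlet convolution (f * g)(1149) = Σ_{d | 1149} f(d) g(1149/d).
(d * μ)(1149) = 1

Divisors of 1149: [1, 3, 383, 1149]. For each d | 1149:
  d = 1: d(1) · μ(1149/1) = 1 · 1 = 1
  d = 3: d(3) · μ(1149/3) = 2 · -1 = -2
  d = 383: d(383) · μ(1149/383) = 2 · -1 = -2
  d = 1149: d(1149) · μ(1149/1149) = 4 · 1 = 4
Summing: (d * μ)(1149) = 1 + -2 + -2 + 4 = 1.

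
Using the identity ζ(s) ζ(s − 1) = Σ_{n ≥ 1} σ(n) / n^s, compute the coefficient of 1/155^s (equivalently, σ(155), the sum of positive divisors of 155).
σ(155) = 192

In the product (Σ m^0/m^s)(Σ k / k^s) = Σ (Σ_{d | n} d) / n^s, the coefficient of 1/n^s is σ(n) = Σ_{d | n} d. For n = 155, divisors are [1, 5, 31, 155]; summing: σ(155) = 192.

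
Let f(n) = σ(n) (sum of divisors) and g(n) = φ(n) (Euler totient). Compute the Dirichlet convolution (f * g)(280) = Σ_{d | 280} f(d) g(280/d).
(σ * φ)(280) = 4480

Divisors of 280: [1, 2, 4, 5, 7, 8, 10, 14, 20, 28, 35, 40, 56, 70, 140, 280]. For each d | 280:
  d = 1: σ(1) · φ(280/1) = 1 · 96 = 96
  d = 2: σ(2) · φ(280/2) = 3 · 48 = 144
  d = 4: σ(4) · φ(280/4) = 7 · 24 = 168
  d = 5: σ(5) · φ(280/5) = 6 · 24 = 144
  d = 7: σ(7) · φ(280/7) = 8 · 16 = 128
  d = 8: σ(8) · φ(280/8) = 15 · 24 = 360
  d = 10: σ(10) · φ(280/10) = 18 · 12 = 216
  d = 14: σ(14) · φ(280/14) = 24 · 8 = 192
  d = 20: σ(20) · φ(280/20) = 42 · 6 = 252
  d = 28: σ(28) · φ(280/28) = 56 · 4 = 224
  d = 35: σ(35) · φ(280/35) = 48 · 4 = 192
  d = 40: σ(40) · φ(280/40) = 90 · 6 = 540
  d = 56: σ(56) · φ(280/56) = 120 · 4 = 480
  d = 70: σ(70) · φ(280/70) = 144 · 2 = 288
  d = 140: σ(140) · φ(280/140) = 336 · 1 = 336
  d = 280: σ(280) · φ(280/280) = 720 · 1 = 720
Summing: (σ * φ)(280) = 96 + 144 + 168 + 144 + 128 + 360 + 216 + 192 + 252 + 224 + 192 + 540 + 480 + 288 + 336 + 720 = 4480.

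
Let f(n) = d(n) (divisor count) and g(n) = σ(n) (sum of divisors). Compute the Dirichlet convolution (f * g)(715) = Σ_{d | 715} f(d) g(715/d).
(d * σ)(715) = 1792

Divisors of 715: [1, 5, 11, 13, 55, 65, 143, 715]. For each d | 715:
  d = 1: d(1) · σ(715/1) = 1 · 1008 = 1008
  d = 5: d(5) · σ(715/5) = 2 · 168 = 336
  d = 11: d(11) · σ(715/11) = 2 · 84 = 168
  d = 13: d(13) · σ(715/13) = 2 · 72 = 144
  d = 55: d(55) · σ(715/55) = 4 · 14 = 56
  d = 65: d(65) · σ(715/65) = 4 · 12 = 48
  d = 143: d(143) · σ(715/143) = 4 · 6 = 24
  d = 715: d(715) · σ(715/715) = 8 · 1 = 8
Summing: (d * σ)(715) = 1008 + 336 + 168 + 144 + 56 + 48 + 24 + 8 = 1792.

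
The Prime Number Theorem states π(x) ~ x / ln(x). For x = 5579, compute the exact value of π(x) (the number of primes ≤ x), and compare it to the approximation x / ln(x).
π(5579) = 736;  x/ln(x) ≈ 646.71;  relative error ≈ 12.13%.

Directly count primes up to 5579: π(5579) = 736. The PNT approximation gives 5579/ln(5579) ≈ 5579/8.62676 ≈ 646.71. Relative error (π(x) − x/ln(x)) / π(x) ≈ 12.13%; the approximation is known to undercount slightly (Li(x) is a better estimate).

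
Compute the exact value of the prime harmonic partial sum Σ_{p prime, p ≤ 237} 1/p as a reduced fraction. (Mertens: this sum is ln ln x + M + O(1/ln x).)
Σ 1/p = 8762990377702925264993654890050782886250854676753323401606562622367345144099360398279019780479/4445236185272185438169240794291312557432222642727183809026451438704160103479600800432029464270

π(237) = 51, so the primes ≤ 237 are [2, 3, 5, 7, 11, 13, 17, 19, 23, 29, 31, 37, 41, 43, 47, 53, 59, 61, 67, 71, 73, 79, 83, 89, 97, 101, 103, 107, 109, 113, 127, 131, 137, 139, 149, 151, 157, 163, 167, 173, 179, 181, 191, 193, 197, 199, 211, 223, 227, 229, 233]. Summing 1/p over these primes: 8762990377702925264993654890050782886250854676753323401606562622367345144099360398279019780479/4445236185272185438169240794291312557432222642727183809026451438704160103479600800432029464270 ≈ 1.9713. Mertens estimate ln ln(237) + 0.2615 ≈ 1.9604.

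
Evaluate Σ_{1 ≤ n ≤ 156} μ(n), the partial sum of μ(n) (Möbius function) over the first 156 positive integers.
Σ_{n ≤ 156} μ(n) = -1

Compute μ(n) for each 1 ≤ n ≤ 156: μ(1) = 1, μ(2) = -1, μ(3) = -1, μ(4) = 0, μ(5) = -1, μ(6) = 1, μ(7) = -1, μ(8) = 0, μ(9) = 0, μ(10) = 1, μ(11) = -1, μ(12) = 0, μ(13) = -1, μ(14) = 1, μ(15) = 1, μ(16) = 0, μ(17) = -1, μ(18) = 0, μ(19) = -1, μ(20) = 0, μ(21) = 1, μ(22) = 1, μ(23) = -1, μ(24) = 0, μ(25) = 0, μ(26) = 1, μ(27) = 0, μ(28) = 0, μ(29) = -1, μ(30) = -1, μ(31) = -1, μ(32) = 0, μ(33) = 1, μ(34) = 1, μ(35) = 1, μ(36) = 0, μ(37) = -1, μ(38) = 1, μ(39) = 1, μ(40) = 0, μ(41) = -1, μ(42) = -1, μ(43) = -1, μ(44) = 0, μ(45) = 0, μ(46) = 1, μ(47) = -1, μ(48) = 0, μ(49) = 0, μ(50) = 0, μ(51) = 1, μ(52) = 0, μ(53) = -1, μ(54) = 0, μ(55) = 1, μ(56) = 0, μ(57) = 1, μ(58) = 1, μ(59) = -1, μ(60) = 0, μ(61) = -1, μ(62) = 1, μ(63) = 0, μ(64) = 0, μ(65) = 1, μ(66) = -1, μ(67) = -1, μ(68) = 0, μ(69) = 1, μ(70) = -1, μ(71) = -1, μ(72) = 0, μ(73) = -1, μ(74) = 1, μ(75) = 0, μ(76) = 0, μ(77) = 1, μ(78) = -1, μ(79) = -1, μ(80) = 0, μ(81) = 0, μ(82) = 1, μ(83) = -1, μ(84) = 0, μ(85) = 1, μ(86) = 1, μ(87) = 1, μ(88) = 0, μ(89) = -1, μ(90) = 0, μ(91) = 1, μ(92) = 0, μ(93) = 1, μ(94) = 1, μ(95) = 1, μ(96) = 0, μ(97) = -1, μ(98) = 0, μ(99) = 0, μ(100) = 0, μ(101) = -1, μ(102) = -1, μ(103) = -1, μ(104) = 0, μ(105) = -1, μ(106) = 1, μ(107) = -1, μ(108) = 0, μ(109) = -1, μ(110) = -1, μ(111) = 1, μ(112) = 0, μ(113) = -1, μ(114) = -1, μ(115) = 1, μ(116) = 0, μ(117) = 0, μ(118) = 1, μ(119) = 1, μ(120) = 0, μ(121) = 0, μ(122) = 1, μ(123) = 1, μ(124) = 0, μ(125) = 0, μ(126) = 0, μ(127) = -1, μ(128) = 0, μ(129) = 1, μ(130) = -1, μ(131) = -1, μ(132) = 0, μ(133) = 1, μ(134) = 1, μ(135) = 0, μ(136) = 0, μ(137) = -1, μ(138) = -1, μ(139) = -1, μ(140) = 0, μ(141) = 1, μ(142) = 1, μ(143) = 1, μ(144) = 0, μ(145) = 1, μ(146) = 1, μ(147) = 0, μ(148) = 0, μ(149) = -1, μ(150) = 0, μ(151) = -1, μ(152) = 0, μ(153) = 0, μ(154) = -1, μ(155) = 1, μ(156) = 0. Summing all 156 values: -1. (Mertens function M(x) = Σ_{n ≤ x} μ(n); on average M(x) should be small (PNT ⟺ M(x) = o(x)).)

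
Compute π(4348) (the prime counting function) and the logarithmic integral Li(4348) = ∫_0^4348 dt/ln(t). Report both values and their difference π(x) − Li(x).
π(4348) = 593;  Li(4348) ≈ 607.11;  π(x) − Li(x) ≈ -14.11.

Direct count of primes ≤ 4348 gives π(4348) = 593. Numerical evaluation of the logarithmic integral gives Li(4348) ≈ 607.11. The difference π(x) − Li(x) ≈ -14.11 is typically negative for small/moderate x (Li(x) overestimates), though Littlewood's theorem shows this sign changes infinitely often.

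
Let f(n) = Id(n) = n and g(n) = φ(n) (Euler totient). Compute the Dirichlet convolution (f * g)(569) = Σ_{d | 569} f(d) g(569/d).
(Id * φ)(569) = 1137

Divisors of 569: [1, 569]. For each d | 569:
  d = 1: Id(1) · φ(569/1) = 1 · 568 = 568
  d = 569: Id(569) · φ(569/569) = 569 · 1 = 569
Summing: (Id * φ)(569) = 568 + 569 = 1137.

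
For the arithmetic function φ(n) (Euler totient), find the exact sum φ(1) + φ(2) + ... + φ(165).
Σ_{n ≤ 165} φ(n) = 8314

Compute φ(n) for each 1 ≤ n ≤ 165: φ(1) = 1, φ(2) = 1, φ(3) = 2, φ(4) = 2, φ(5) = 4, φ(6) = 2, φ(7) = 6, φ(8) = 4, φ(9) = 6, φ(10) = 4, φ(11) = 10, φ(12) = 4, φ(13) = 12, φ(14) = 6, φ(15) = 8, φ(16) = 8, φ(17) = 16, φ(18) = 6, φ(19) = 18, φ(20) = 8, φ(21) = 12, φ(22) = 10, φ(23) = 22, φ(24) = 8, φ(25) = 20, φ(26) = 12, φ(27) = 18, φ(28) = 12, φ(29) = 28, φ(30) = 8, φ(31) = 30, φ(32) = 16, φ(33) = 20, φ(34) = 16, φ(35) = 24, φ(36) = 12, φ(37) = 36, φ(38) = 18, φ(39) = 24, φ(40) = 16, φ(41) = 40, φ(42) = 12, φ(43) = 42, φ(44) = 20, φ(45) = 24, φ(46) = 22, φ(47) = 46, φ(48) = 16, φ(49) = 42, φ(50) = 20, φ(51) = 32, φ(52) = 24, φ(53) = 52, φ(54) = 18, φ(55) = 40, φ(56) = 24, φ(57) = 36, φ(58) = 28, φ(59) = 58, φ(60) = 16, φ(61) = 60, φ(62) = 30, φ(63) = 36, φ(64) = 32, φ(65) = 48, φ(66) = 20, φ(67) = 66, φ(68) = 32, φ(69) = 44, φ(70) = 24, φ(71) = 70, φ(72) = 24, φ(73) = 72, φ(74) = 36, φ(75) = 40, φ(76) = 36, φ(77) = 60, φ(78) = 24, φ(79) = 78, φ(80) = 32, φ(81) = 54, φ(82) = 40, φ(83) = 82, φ(84) = 24, φ(85) = 64, φ(86) = 42, φ(87) = 56, φ(88) = 40, φ(89) = 88, φ(90) = 24, φ(91) = 72, φ(92) = 44, φ(93) = 60, φ(94) = 46, φ(95) = 72, φ(96) = 32, φ(97) = 96, φ(98) = 42, φ(99) = 60, φ(100) = 40, φ(101) = 100, φ(102) = 32, φ(103) = 102, φ(104) = 48, φ(105) = 48, φ(106) = 52, φ(107) = 106, φ(108) = 36, φ(109) = 108, φ(110) = 40, φ(111) = 72, φ(112) = 48, φ(113) = 112, φ(114) = 36, φ(115) = 88, φ(116) = 56, φ(117) = 72, φ(118) = 58, φ(119) = 96, φ(120) = 32, φ(121) = 110, φ(122) = 60, φ(123) = 80, φ(124) = 60, φ(125) = 100, φ(126) = 36, φ(127) = 126, φ(128) = 64, φ(129) = 84, φ(130) = 48, φ(131) = 130, φ(132) = 40, φ(133) = 108, φ(134) = 66, φ(135) = 72, φ(136) = 64, φ(137) = 136, φ(138) = 44, φ(139) = 138, φ(140) = 48, φ(141) = 92, φ(142) = 70, φ(143) = 120, φ(144) = 48, φ(145) = 112, φ(146) = 72, φ(147) = 84, φ(148) = 72, φ(149) = 148, φ(150) = 40, φ(151) = 150, φ(152) = 72, φ(153) = 96, φ(154) = 60, φ(155) = 120, φ(156) = 48, φ(157) = 156, φ(158) = 78, φ(159) = 104, φ(160) = 64, φ(161) = 132, φ(162) = 54, φ(163) = 162, φ(164) = 80, φ(165) = 80. Summing all 165 values: 8314. (Average order: Σ_{n ≤ x} φ(n) ~ (3/π²) x². For x = 165, (3/π²)·165² ≈ 8275.41.)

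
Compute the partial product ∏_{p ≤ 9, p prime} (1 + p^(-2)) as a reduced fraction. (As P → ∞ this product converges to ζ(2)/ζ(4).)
∏ = 650/441

The primes p ≤ 9 are [2, 3, 5, 7]. For each, (1 + 1/p^2) = (p^2 + 1)/p^2. Multiplying these fractions over p ∈ [2, 3, 5, 7] gives 650/441. (In the limit P → ∞ this tends to ζ(2)/ζ(4).)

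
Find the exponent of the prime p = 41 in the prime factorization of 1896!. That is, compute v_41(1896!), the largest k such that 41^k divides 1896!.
v_41(1896!) = 47

Legendre's formula: v_p(n!) = Σ_{k ≥ 1} ⌊n / p^k⌋. For p = 41, n = 1896, the terms are:
  ⌊1896/41^1⌋ = ⌊1896/41⌋ = 46
  ⌊1896/41^2⌋ = ⌊1896/1681⌋ = 1
(the next term ⌊1896/41^3⌋ = 0, terminating the sum). Summing: v_41(1896!) = 46 + 1 = 47.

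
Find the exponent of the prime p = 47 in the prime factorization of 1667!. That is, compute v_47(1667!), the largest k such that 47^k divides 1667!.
v_47(1667!) = 35

Legendre's formula: v_p(n!) = Σ_{k ≥ 1} ⌊n / p^k⌋. For p = 47, n = 1667, the terms are:
  ⌊1667/47^1⌋ = ⌊1667/47⌋ = 35
(the next term ⌊1667/47^2⌋ = 0, terminating the sum). Summing: v_47(1667!) = 35 = 35.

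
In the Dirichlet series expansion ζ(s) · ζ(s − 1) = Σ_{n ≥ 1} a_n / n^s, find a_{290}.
σ(290) = 540

In the product (Σ m^0/m^s)(Σ k / k^s) = Σ (Σ_{d | n} d) / n^s, the coefficient of 1/n^s is σ(n) = Σ_{d | n} d. For n = 290, divisors are [1, 2, 5, 10, 29, 58, 145, 290]; summing: σ(290) = 540.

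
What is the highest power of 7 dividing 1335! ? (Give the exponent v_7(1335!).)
v_7(1335!) = 220

Legendre's formula: v_p(n!) = Σ_{k ≥ 1} ⌊n / p^k⌋. For p = 7, n = 1335, the terms are:
  ⌊1335/7^1⌋ = ⌊1335/7⌋ = 190
  ⌊1335/7^2⌋ = ⌊1335/49⌋ = 27
  ⌊1335/7^3⌋ = ⌊1335/343⌋ = 3
(the next term ⌊1335/7^4⌋ = 0, terminating the sum). Summing: v_7(1335!) = 190 + 27 + 3 = 220.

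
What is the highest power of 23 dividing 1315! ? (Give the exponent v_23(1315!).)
v_23(1315!) = 59

Legendre's formula: v_p(n!) = Σ_{k ≥ 1} ⌊n / p^k⌋. For p = 23, n = 1315, the terms are:
  ⌊1315/23^1⌋ = ⌊1315/23⌋ = 57
  ⌊1315/23^2⌋ = ⌊1315/529⌋ = 2
(the next term ⌊1315/23^3⌋ = 0, terminating the sum). Summing: v_23(1315!) = 57 + 2 = 59.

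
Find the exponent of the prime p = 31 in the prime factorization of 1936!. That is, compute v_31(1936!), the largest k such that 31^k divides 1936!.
v_31(1936!) = 64

Legendre's formula: v_p(n!) = Σ_{k ≥ 1} ⌊n / p^k⌋. For p = 31, n = 1936, the terms are:
  ⌊1936/31^1⌋ = ⌊1936/31⌋ = 62
  ⌊1936/31^2⌋ = ⌊1936/961⌋ = 2
(the next term ⌊1936/31^3⌋ = 0, terminating the sum). Summing: v_31(1936!) = 62 + 2 = 64.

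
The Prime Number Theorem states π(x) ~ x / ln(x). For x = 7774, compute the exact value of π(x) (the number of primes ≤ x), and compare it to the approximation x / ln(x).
π(7774) = 985;  x/ln(x) ≈ 867.78;  relative error ≈ 11.90%.

Directly count primes up to 7774: π(7774) = 985. The PNT approximation gives 7774/ln(7774) ≈ 7774/8.95854 ≈ 867.78. Relative error (π(x) − x/ln(x)) / π(x) ≈ 11.90%; the approximation is known to undercount slightly (Li(x) is a better estimate).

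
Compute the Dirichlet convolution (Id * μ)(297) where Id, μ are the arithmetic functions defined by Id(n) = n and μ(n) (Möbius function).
(Id * μ)(297) = 180

Divisors of 297: [1, 3, 9, 11, 27, 33, 99, 297]. For each d | 297:
  d = 1: Id(1) · μ(297/1) = 1 · 0 = 0
  d = 3: Id(3) · μ(297/3) = 3 · 0 = 0
  d = 9: Id(9) · μ(297/9) = 9 · 1 = 9
  d = 11: Id(11) · μ(297/11) = 11 · 0 = 0
  d = 27: Id(27) · μ(297/27) = 27 · -1 = -27
  d = 33: Id(33) · μ(297/33) = 33 · 0 = 0
  d = 99: Id(99) · μ(297/99) = 99 · -1 = -99
  d = 297: Id(297) · μ(297/297) = 297 · 1 = 297
Summing: (Id * μ)(297) = 0 + 0 + 9 + 0 + -27 + 0 + -99 + 297 = 180.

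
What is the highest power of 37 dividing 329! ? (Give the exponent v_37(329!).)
v_37(329!) = 8

Legendre's formula: v_p(n!) = Σ_{k ≥ 1} ⌊n / p^k⌋. For p = 37, n = 329, the terms are:
  ⌊329/37^1⌋ = ⌊329/37⌋ = 8
(the next term ⌊329/37^2⌋ = 0, terminating the sum). Summing: v_37(329!) = 8 = 8.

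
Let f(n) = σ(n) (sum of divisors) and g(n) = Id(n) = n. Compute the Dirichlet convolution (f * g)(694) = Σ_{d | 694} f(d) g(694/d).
(σ * Id)(694) = 3475

Divisors of 694: [1, 2, 347, 694]. For each d | 694:
  d = 1: σ(1) · Id(694/1) = 1 · 694 = 694
  d = 2: σ(2) · Id(694/2) = 3 · 347 = 1041
  d = 347: σ(347) · Id(694/347) = 348 · 2 = 696
  d = 694: σ(694) · Id(694/694) = 1044 · 1 = 1044
Summing: (σ * Id)(694) = 694 + 1041 + 696 + 1044 = 3475.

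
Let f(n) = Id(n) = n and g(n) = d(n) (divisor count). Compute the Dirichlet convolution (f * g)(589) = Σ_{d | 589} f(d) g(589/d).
(Id * d)(589) = 693

Divisors of 589: [1, 19, 31, 589]. For each d | 589:
  d = 1: Id(1) · d(589/1) = 1 · 4 = 4
  d = 19: Id(19) · d(589/19) = 19 · 2 = 38
  d = 31: Id(31) · d(589/31) = 31 · 2 = 62
  d = 589: Id(589) · d(589/589) = 589 · 1 = 589
Summing: (Id * d)(589) = 4 + 38 + 62 + 589 = 693.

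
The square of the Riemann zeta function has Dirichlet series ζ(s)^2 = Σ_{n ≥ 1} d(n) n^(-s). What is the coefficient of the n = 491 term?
d(491) = 2

ζ(s)^2 = (Σ 1/m^s)(Σ 1/k^s). The coefficient of 1/n^s in the product is the number of ordered pairs (m, k) with mk = n, which equals d(n). For n = 491, divisors are [1, 491], so d(491) = 2.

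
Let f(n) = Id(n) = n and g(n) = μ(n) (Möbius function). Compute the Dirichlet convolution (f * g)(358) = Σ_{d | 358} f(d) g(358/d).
(Id * μ)(358) = 178

Divisors of 358: [1, 2, 179, 358]. For each d | 358:
  d = 1: Id(1) · μ(358/1) = 1 · 1 = 1
  d = 2: Id(2) · μ(358/2) = 2 · -1 = -2
  d = 179: Id(179) · μ(358/179) = 179 · -1 = -179
  d = 358: Id(358) · μ(358/358) = 358 · 1 = 358
Summing: (Id * μ)(358) = 1 + -2 + -179 + 358 = 178.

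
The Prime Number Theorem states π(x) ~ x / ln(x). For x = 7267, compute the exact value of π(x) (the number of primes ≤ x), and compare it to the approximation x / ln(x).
π(7267) = 928;  x/ln(x) ≈ 817.33;  relative error ≈ 11.93%.

Directly count primes up to 7267: π(7267) = 928. The PNT approximation gives 7267/ln(7267) ≈ 7267/8.89110 ≈ 817.33. Relative error (π(x) − x/ln(x)) / π(x) ≈ 11.93%; the approximation is known to undercount slightly (Li(x) is a better estimate).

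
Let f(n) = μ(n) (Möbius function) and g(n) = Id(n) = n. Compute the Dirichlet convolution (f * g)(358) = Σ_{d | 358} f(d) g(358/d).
(μ * Id)(358) = 178

Divisors of 358: [1, 2, 179, 358]. For each d | 358:
  d = 1: μ(1) · Id(358/1) = 1 · 358 = 358
  d = 2: μ(2) · Id(358/2) = -1 · 179 = -179
  d = 179: μ(179) · Id(358/179) = -1 · 2 = -2
  d = 358: μ(358) · Id(358/358) = 1 · 1 = 1
Summing: (μ * Id)(358) = 358 + -179 + -2 + 1 = 178.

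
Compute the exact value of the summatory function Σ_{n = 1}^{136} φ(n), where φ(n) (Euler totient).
Σ_{n ≤ 136} φ(n) = 5634

Compute φ(n) for each 1 ≤ n ≤ 136: φ(1) = 1, φ(2) = 1, φ(3) = 2, φ(4) = 2, φ(5) = 4, φ(6) = 2, φ(7) = 6, φ(8) = 4, φ(9) = 6, φ(10) = 4, φ(11) = 10, φ(12) = 4, φ(13) = 12, φ(14) = 6, φ(15) = 8, φ(16) = 8, φ(17) = 16, φ(18) = 6, φ(19) = 18, φ(20) = 8, φ(21) = 12, φ(22) = 10, φ(23) = 22, φ(24) = 8, φ(25) = 20, φ(26) = 12, φ(27) = 18, φ(28) = 12, φ(29) = 28, φ(30) = 8, φ(31) = 30, φ(32) = 16, φ(33) = 20, φ(34) = 16, φ(35) = 24, φ(36) = 12, φ(37) = 36, φ(38) = 18, φ(39) = 24, φ(40) = 16, φ(41) = 40, φ(42) = 12, φ(43) = 42, φ(44) = 20, φ(45) = 24, φ(46) = 22, φ(47) = 46, φ(48) = 16, φ(49) = 42, φ(50) = 20, φ(51) = 32, φ(52) = 24, φ(53) = 52, φ(54) = 18, φ(55) = 40, φ(56) = 24, φ(57) = 36, φ(58) = 28, φ(59) = 58, φ(60) = 16, φ(61) = 60, φ(62) = 30, φ(63) = 36, φ(64) = 32, φ(65) = 48, φ(66) = 20, φ(67) = 66, φ(68) = 32, φ(69) = 44, φ(70) = 24, φ(71) = 70, φ(72) = 24, φ(73) = 72, φ(74) = 36, φ(75) = 40, φ(76) = 36, φ(77) = 60, φ(78) = 24, φ(79) = 78, φ(80) = 32, φ(81) = 54, φ(82) = 40, φ(83) = 82, φ(84) = 24, φ(85) = 64, φ(86) = 42, φ(87) = 56, φ(88) = 40, φ(89) = 88, φ(90) = 24, φ(91) = 72, φ(92) = 44, φ(93) = 60, φ(94) = 46, φ(95) = 72, φ(96) = 32, φ(97) = 96, φ(98) = 42, φ(99) = 60, φ(100) = 40, φ(101) = 100, φ(102) = 32, φ(103) = 102, φ(104) = 48, φ(105) = 48, φ(106) = 52, φ(107) = 106, φ(108) = 36, φ(109) = 108, φ(110) = 40, φ(111) = 72, φ(112) = 48, φ(113) = 112, φ(114) = 36, φ(115) = 88, φ(116) = 56, φ(117) = 72, φ(118) = 58, φ(119) = 96, φ(120) = 32, φ(121) = 110, φ(122) = 60, φ(123) = 80, φ(124) = 60, φ(125) = 100, φ(126) = 36, φ(127) = 126, φ(128) = 64, φ(129) = 84, φ(130) = 48, φ(131) = 130, φ(132) = 40, φ(133) = 108, φ(134) = 66, φ(135) = 72, φ(136) = 64. Summing all 136 values: 5634. (Average order: Σ_{n ≤ x} φ(n) ~ (3/π²) x². For x = 136, (3/π²)·136² ≈ 5622.11.)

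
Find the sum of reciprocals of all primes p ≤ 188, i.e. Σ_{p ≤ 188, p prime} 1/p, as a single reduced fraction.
Σ 1/p = 10408867916382550633331528920459565913027063402071390584941986323453055203/5397346292805549782720214077673687806275517530364350655459511599582614290

π(188) = 42, so the primes ≤ 188 are [2, 3, 5, 7, 11, 13, 17, 19, 23, 29, 31, 37, 41, 43, 47, 53, 59, 61, 67, 71, 73, 79, 83, 89, 97, 101, 103, 107, 109, 113, 127, 131, 137, 139, 149, 151, 157, 163, 167, 173, 179, 181]. Summing 1/p over these primes: 10408867916382550633331528920459565913027063402071390584941986323453055203/5397346292805549782720214077673687806275517530364350655459511599582614290 ≈ 1.9285. Mertens estimate ln ln(188) + 0.2615 ≈ 1.9171.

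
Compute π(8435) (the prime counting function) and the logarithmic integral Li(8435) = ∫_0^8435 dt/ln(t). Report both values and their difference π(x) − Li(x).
π(8435) = 1055;  Li(8435) ≈ 1074.68;  π(x) − Li(x) ≈ -19.68.

Direct count of primes ≤ 8435 gives π(8435) = 1055. Numerical evaluation of the logarithmic integral gives Li(8435) ≈ 1074.68. The difference π(x) − Li(x) ≈ -19.68 is typically negative for small/moderate x (Li(x) overestimates), though Littlewood's theorem shows this sign changes infinitely often.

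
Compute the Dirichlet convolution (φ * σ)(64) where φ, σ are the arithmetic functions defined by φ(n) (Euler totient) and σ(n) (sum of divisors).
(φ * σ)(64) = 448

Divisors of 64: [1, 2, 4, 8, 16, 32, 64]. For each d | 64:
  d = 1: φ(1) · σ(64/1) = 1 · 127 = 127
  d = 2: φ(2) · σ(64/2) = 1 · 63 = 63
  d = 4: φ(4) · σ(64/4) = 2 · 31 = 62
  d = 8: φ(8) · σ(64/8) = 4 · 15 = 60
  d = 16: φ(16) · σ(64/16) = 8 · 7 = 56
  d = 32: φ(32) · σ(64/32) = 16 · 3 = 48
  d = 64: φ(64) · σ(64/64) = 32 · 1 = 32
Summing: (φ * σ)(64) = 127 + 63 + 62 + 60 + 56 + 48 + 32 = 448.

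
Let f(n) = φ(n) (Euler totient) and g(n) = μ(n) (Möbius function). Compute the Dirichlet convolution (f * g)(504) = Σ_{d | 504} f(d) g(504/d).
(φ * μ)(504) = 40

Divisors of 504: [1, 2, 3, 4, 6, 7, 8, 9, 12, 14, 18, 21, 24, 28, 36, 42, 56, 63, 72, 84, 126, 168, 252, 504]. For each d | 504:
  d = 1: φ(1) · μ(504/1) = 1 · 0 = 0
  d = 2: φ(2) · μ(504/2) = 1 · 0 = 0
  d = 3: φ(3) · μ(504/3) = 2 · 0 = 0
  d = 4: φ(4) · μ(504/4) = 2 · 0 = 0
  d = 6: φ(6) · μ(504/6) = 2 · 0 = 0
  d = 7: φ(7) · μ(504/7) = 6 · 0 = 0
  d = 8: φ(8) · μ(504/8) = 4 · 0 = 0
  d = 9: φ(9) · μ(504/9) = 6 · 0 = 0
  d = 12: φ(12) · μ(504/12) = 4 · -1 = -4
  d = 14: φ(14) · μ(504/14) = 6 · 0 = 0
  d = 18: φ(18) · μ(504/18) = 6 · 0 = 0
  d = 21: φ(21) · μ(504/21) = 12 · 0 = 0
  d = 24: φ(24) · μ(504/24) = 8 · 1 = 8
  d = 28: φ(28) · μ(504/28) = 12 · 0 = 0
  d = 36: φ(36) · μ(504/36) = 12 · 1 = 12
  d = 42: φ(42) · μ(504/42) = 12 · 0 = 0
  d = 56: φ(56) · μ(504/56) = 24 · 0 = 0
  d = 63: φ(63) · μ(504/63) = 36 · 0 = 0
  d = 72: φ(72) · μ(504/72) = 24 · -1 = -24
  d = 84: φ(84) · μ(504/84) = 24 · 1 = 24
  d = 126: φ(126) · μ(504/126) = 36 · 0 = 0
  d = 168: φ(168) · μ(504/168) = 48 · -1 = -48
  d = 252: φ(252) · μ(504/252) = 72 · -1 = -72
  d = 504: φ(504) · μ(504/504) = 144 · 1 = 144
Summing: (φ * μ)(504) = 0 + 0 + 0 + 0 + 0 + 0 + 0 + 0 + -4 + 0 + 0 + 0 + 8 + 0 + 12 + 0 + 0 + 0 + -24 + 24 + 0 + -48 + -72 + 144 = 40.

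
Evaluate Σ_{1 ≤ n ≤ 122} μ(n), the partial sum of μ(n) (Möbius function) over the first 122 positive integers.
Σ_{n ≤ 122} μ(n) = -2

Compute μ(n) for each 1 ≤ n ≤ 122: μ(1) = 1, μ(2) = -1, μ(3) = -1, μ(4) = 0, μ(5) = -1, μ(6) = 1, μ(7) = -1, μ(8) = 0, μ(9) = 0, μ(10) = 1, μ(11) = -1, μ(12) = 0, μ(13) = -1, μ(14) = 1, μ(15) = 1, μ(16) = 0, μ(17) = -1, μ(18) = 0, μ(19) = -1, μ(20) = 0, μ(21) = 1, μ(22) = 1, μ(23) = -1, μ(24) = 0, μ(25) = 0, μ(26) = 1, μ(27) = 0, μ(28) = 0, μ(29) = -1, μ(30) = -1, μ(31) = -1, μ(32) = 0, μ(33) = 1, μ(34) = 1, μ(35) = 1, μ(36) = 0, μ(37) = -1, μ(38) = 1, μ(39) = 1, μ(40) = 0, μ(41) = -1, μ(42) = -1, μ(43) = -1, μ(44) = 0, μ(45) = 0, μ(46) = 1, μ(47) = -1, μ(48) = 0, μ(49) = 0, μ(50) = 0, μ(51) = 1, μ(52) = 0, μ(53) = -1, μ(54) = 0, μ(55) = 1, μ(56) = 0, μ(57) = 1, μ(58) = 1, μ(59) = -1, μ(60) = 0, μ(61) = -1, μ(62) = 1, μ(63) = 0, μ(64) = 0, μ(65) = 1, μ(66) = -1, μ(67) = -1, μ(68) = 0, μ(69) = 1, μ(70) = -1, μ(71) = -1, μ(72) = 0, μ(73) = -1, μ(74) = 1, μ(75) = 0, μ(76) = 0, μ(77) = 1, μ(78) = -1, μ(79) = -1, μ(80) = 0, μ(81) = 0, μ(82) = 1, μ(83) = -1, μ(84) = 0, μ(85) = 1, μ(86) = 1, μ(87) = 1, μ(88) = 0, μ(89) = -1, μ(90) = 0, μ(91) = 1, μ(92) = 0, μ(93) = 1, μ(94) = 1, μ(95) = 1, μ(96) = 0, μ(97) = -1, μ(98) = 0, μ(99) = 0, μ(100) = 0, μ(101) = -1, μ(102) = -1, μ(103) = -1, μ(104) = 0, μ(105) = -1, μ(106) = 1, μ(107) = -1, μ(108) = 0, μ(109) = -1, μ(110) = -1, μ(111) = 1, μ(112) = 0, μ(113) = -1, μ(114) = -1, μ(115) = 1, μ(116) = 0, μ(117) = 0, μ(118) = 1, μ(119) = 1, μ(120) = 0, μ(121) = 0, μ(122) = 1. Summing all 122 values: -2. (Mertens function M(x) = Σ_{n ≤ x} μ(n); on average M(x) should be small (PNT ⟺ M(x) = o(x)).)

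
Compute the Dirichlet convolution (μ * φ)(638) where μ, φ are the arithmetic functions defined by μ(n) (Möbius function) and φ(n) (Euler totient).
(μ * φ)(638) = 0

Divisors of 638: [1, 2, 11, 22, 29, 58, 319, 638]. For each d | 638:
  d = 1: μ(1) · φ(638/1) = 1 · 280 = 280
  d = 2: μ(2) · φ(638/2) = -1 · 280 = -280
  d = 11: μ(11) · φ(638/11) = -1 · 28 = -28
  d = 22: μ(22) · φ(638/22) = 1 · 28 = 28
  d = 29: μ(29) · φ(638/29) = -1 · 10 = -10
  d = 58: μ(58) · φ(638/58) = 1 · 10 = 10
  d = 319: μ(319) · φ(638/319) = 1 · 1 = 1
  d = 638: μ(638) · φ(638/638) = -1 · 1 = -1
Summing: (μ * φ)(638) = 280 + -280 + -28 + 28 + -10 + 10 + 1 + -1 = 0.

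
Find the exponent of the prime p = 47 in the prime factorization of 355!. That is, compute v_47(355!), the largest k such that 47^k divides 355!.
v_47(355!) = 7

Legendre's formula: v_p(n!) = Σ_{k ≥ 1} ⌊n / p^k⌋. For p = 47, n = 355, the terms are:
  ⌊355/47^1⌋ = ⌊355/47⌋ = 7
(the next term ⌊355/47^2⌋ = 0, terminating the sum). Summing: v_47(355!) = 7 = 7.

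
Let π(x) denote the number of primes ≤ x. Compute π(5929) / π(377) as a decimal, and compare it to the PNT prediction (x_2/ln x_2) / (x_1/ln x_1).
π(5929)/π(377) = 779/74 ≈ 10.5270;  PNT prediction ≈ 10.7389.

π(377) = 74 and π(5929) = 779, so π(5929)/π(377) ≈ 10.5270. The PNT-predicted ratio is (5929/ln(5929)) / (377/ln(377)) ≈ 10.7389. The two agree to within a few percent, as expected.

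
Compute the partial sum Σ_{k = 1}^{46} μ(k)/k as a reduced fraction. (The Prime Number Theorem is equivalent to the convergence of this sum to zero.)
Σ μ(k)/k = 10026981687881/13082761331670030

Values of μ(k) for 1 ≤ k ≤ 46: μ(1) = 1, μ(2) = -1, μ(3) = -1, μ(5) = -1, μ(6) = 1, μ(7) = -1, μ(10) = 1, μ(11) = -1, μ(13) = -1, μ(14) = 1, μ(15) = 1, μ(17) = -1, μ(19) = -1, μ(21) = 1, μ(22) = 1, μ(23) = -1, μ(26) = 1, μ(29) = -1, μ(30) = -1, μ(31) = -1, μ(33) = 1, μ(34) = 1, μ(35) = 1, μ(37) = -1, μ(38) = 1, μ(39) = 1, μ(41) = -1, μ(42) = -1, μ(43) = -1, μ(46) = 1, with μ = 0 on non-squarefree integers. Summing μ(k)/k for k where μ(k) ≠ 0 gives 10026981687881/13082761331670030 ≈ 0.0008. (PNT ⟺ this sum → 0 as n → ∞.)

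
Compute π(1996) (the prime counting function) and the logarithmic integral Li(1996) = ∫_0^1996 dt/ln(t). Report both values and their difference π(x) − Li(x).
π(1996) = 301;  Li(1996) ≈ 314.28;  π(x) − Li(x) ≈ -13.28.

Direct count of primes ≤ 1996 gives π(1996) = 301. Numerical evaluation of the logarithmic integral gives Li(1996) ≈ 314.28. The difference π(x) − Li(x) ≈ -13.28 is typically negative for small/moderate x (Li(x) overestimates), though Littlewood's theorem shows this sign changes infinitely often.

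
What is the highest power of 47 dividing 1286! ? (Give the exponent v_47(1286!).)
v_47(1286!) = 27

Legendre's formula: v_p(n!) = Σ_{k ≥ 1} ⌊n / p^k⌋. For p = 47, n = 1286, the terms are:
  ⌊1286/47^1⌋ = ⌊1286/47⌋ = 27
(the next term ⌊1286/47^2⌋ = 0, terminating the sum). Summing: v_47(1286!) = 27 = 27.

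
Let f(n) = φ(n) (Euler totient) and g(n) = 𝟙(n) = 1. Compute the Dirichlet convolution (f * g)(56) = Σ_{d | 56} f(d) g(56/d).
(φ * 𝟙)(56) = 56

Divisors of 56: [1, 2, 4, 7, 8, 14, 28, 56]. For each d | 56:
  d = 1: φ(1) · 𝟙(56/1) = 1 · 1 = 1
  d = 2: φ(2) · 𝟙(56/2) = 1 · 1 = 1
  d = 4: φ(4) · 𝟙(56/4) = 2 · 1 = 2
  d = 7: φ(7) · 𝟙(56/7) = 6 · 1 = 6
  d = 8: φ(8) · 𝟙(56/8) = 4 · 1 = 4
  d = 14: φ(14) · 𝟙(56/14) = 6 · 1 = 6
  d = 28: φ(28) · 𝟙(56/28) = 12 · 1 = 12
  d = 56: φ(56) · 𝟙(56/56) = 24 · 1 = 24
Summing: (φ * 𝟙)(56) = 1 + 1 + 2 + 6 + 4 + 6 + 12 + 24 = 56.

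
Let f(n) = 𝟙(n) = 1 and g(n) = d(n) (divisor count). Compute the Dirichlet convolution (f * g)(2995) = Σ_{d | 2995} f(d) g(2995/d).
(𝟙 * d)(2995) = 9

Divisors of 2995: [1, 5, 599, 2995]. For each d | 2995:
  d = 1: 𝟙(1) · d(2995/1) = 1 · 4 = 4
  d = 5: 𝟙(5) · d(2995/5) = 1 · 2 = 2
  d = 599: 𝟙(599) · d(2995/599) = 1 · 2 = 2
  d = 2995: 𝟙(2995) · d(2995/2995) = 1 · 1 = 1
Summing: (𝟙 * d)(2995) = 4 + 2 + 2 + 1 = 9.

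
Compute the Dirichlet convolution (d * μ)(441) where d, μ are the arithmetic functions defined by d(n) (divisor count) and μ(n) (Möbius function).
(d * μ)(441) = 1

Divisors of 441: [1, 3, 7, 9, 21, 49, 63, 147, 441]. For each d | 441:
  d = 1: d(1) · μ(441/1) = 1 · 0 = 0
  d = 3: d(3) · μ(441/3) = 2 · 0 = 0
  d = 7: d(7) · μ(441/7) = 2 · 0 = 0
  d = 9: d(9) · μ(441/9) = 3 · 0 = 0
  d = 21: d(21) · μ(441/21) = 4 · 1 = 4
  d = 49: d(49) · μ(441/49) = 3 · 0 = 0
  d = 63: d(63) · μ(441/63) = 6 · -1 = -6
  d = 147: d(147) · μ(441/147) = 6 · -1 = -6
  d = 441: d(441) · μ(441/441) = 9 · 1 = 9
Summing: (d * μ)(441) = 0 + 0 + 0 + 0 + 4 + 0 + -6 + -6 + 9 = 1.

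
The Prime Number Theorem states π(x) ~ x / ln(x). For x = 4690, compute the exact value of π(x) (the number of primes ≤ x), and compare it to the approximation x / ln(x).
π(4690) = 633;  x/ln(x) ≈ 554.82;  relative error ≈ 12.35%.

Directly count primes up to 4690: π(4690) = 633. The PNT approximation gives 4690/ln(4690) ≈ 4690/8.45319 ≈ 554.82. Relative error (π(x) − x/ln(x)) / π(x) ≈ 12.35%; the approximation is known to undercount slightly (Li(x) is a better estimate).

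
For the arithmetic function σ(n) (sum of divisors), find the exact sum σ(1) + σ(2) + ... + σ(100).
Σ_{n ≤ 100} σ(n) = 8299

Compute σ(n) for each 1 ≤ n ≤ 100: σ(1) = 1, σ(2) = 3, σ(3) = 4, σ(4) = 7, σ(5) = 6, σ(6) = 12, σ(7) = 8, σ(8) = 15, σ(9) = 13, σ(10) = 18, σ(11) = 12, σ(12) = 28, σ(13) = 14, σ(14) = 24, σ(15) = 24, σ(16) = 31, σ(17) = 18, σ(18) = 39, σ(19) = 20, σ(20) = 42, σ(21) = 32, σ(22) = 36, σ(23) = 24, σ(24) = 60, σ(25) = 31, σ(26) = 42, σ(27) = 40, σ(28) = 56, σ(29) = 30, σ(30) = 72, σ(31) = 32, σ(32) = 63, σ(33) = 48, σ(34) = 54, σ(35) = 48, σ(36) = 91, σ(37) = 38, σ(38) = 60, σ(39) = 56, σ(40) = 90, σ(41) = 42, σ(42) = 96, σ(43) = 44, σ(44) = 84, σ(45) = 78, σ(46) = 72, σ(47) = 48, σ(48) = 124, σ(49) = 57, σ(50) = 93, σ(51) = 72, σ(52) = 98, σ(53) = 54, σ(54) = 120, σ(55) = 72, σ(56) = 120, σ(57) = 80, σ(58) = 90, σ(59) = 60, σ(60) = 168, σ(61) = 62, σ(62) = 96, σ(63) = 104, σ(64) = 127, σ(65) = 84, σ(66) = 144, σ(67) = 68, σ(68) = 126, σ(69) = 96, σ(70) = 144, σ(71) = 72, σ(72) = 195, σ(73) = 74, σ(74) = 114, σ(75) = 124, σ(76) = 140, σ(77) = 96, σ(78) = 168, σ(79) = 80, σ(80) = 186, σ(81) = 121, σ(82) = 126, σ(83) = 84, σ(84) = 224, σ(85) = 108, σ(86) = 132, σ(87) = 120, σ(88) = 180, σ(89) = 90, σ(90) = 234, σ(91) = 112, σ(92) = 168, σ(93) = 128, σ(94) = 144, σ(95) = 120, σ(96) = 252, σ(97) = 98, σ(98) = 171, σ(99) = 156, σ(100) = 217. Summing all 100 values: 8299. (Average order: Σ_{n ≤ x} σ(n) ~ (π²/12) x². For x = 100, (π²/12)·100² ≈ 8224.67.)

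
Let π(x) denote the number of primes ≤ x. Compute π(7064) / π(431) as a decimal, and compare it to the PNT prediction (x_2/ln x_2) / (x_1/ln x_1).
π(7064)/π(431) = 907/83 ≈ 10.9277;  PNT prediction ≈ 11.2180.

π(431) = 83 and π(7064) = 907, so π(7064)/π(431) ≈ 10.9277. The PNT-predicted ratio is (7064/ln(7064)) / (431/ln(431)) ≈ 11.2180. The two agree to within a few percent, as expected.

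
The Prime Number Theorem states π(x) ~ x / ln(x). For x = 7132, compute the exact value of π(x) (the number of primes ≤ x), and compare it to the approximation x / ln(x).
π(7132) = 914;  x/ln(x) ≈ 803.85;  relative error ≈ 12.05%.

Directly count primes up to 7132: π(7132) = 914. The PNT approximation gives 7132/ln(7132) ≈ 7132/8.87235 ≈ 803.85. Relative error (π(x) − x/ln(x)) / π(x) ≈ 12.05%; the approximation is known to undercount slightly (Li(x) is a better estimate).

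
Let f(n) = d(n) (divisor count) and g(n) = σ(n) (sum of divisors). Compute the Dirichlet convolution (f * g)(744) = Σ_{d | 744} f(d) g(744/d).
(d * σ)(744) = 8568

Divisors of 744: [1, 2, 3, 4, 6, 8, 12, 24, 31, 62, 93, 124, 186, 248, 372, 744]. For each d | 744:
  d = 1: d(1) · σ(744/1) = 1 · 1920 = 1920
  d = 2: d(2) · σ(744/2) = 2 · 896 = 1792
  d = 3: d(3) · σ(744/3) = 2 · 480 = 960
  d = 4: d(4) · σ(744/4) = 3 · 384 = 1152
  d = 6: d(6) · σ(744/6) = 4 · 224 = 896
  d = 8: d(8) · σ(744/8) = 4 · 128 = 512
  d = 12: d(12) · σ(744/12) = 6 · 96 = 576
  d = 24: d(24) · σ(744/24) = 8 · 32 = 256
  d = 31: d(31) · σ(744/31) = 2 · 60 = 120
  d = 62: d(62) · σ(744/62) = 4 · 28 = 112
  d = 93: d(93) · σ(744/93) = 4 · 15 = 60
  d = 124: d(124) · σ(744/124) = 6 · 12 = 72
  d = 186: d(186) · σ(744/186) = 8 · 7 = 56
  d = 248: d(248) · σ(744/248) = 8 · 4 = 32
  d = 372: d(372) · σ(744/372) = 12 · 3 = 36
  d = 744: d(744) · σ(744/744) = 16 · 1 = 16
Summing: (d * σ)(744) = 1920 + 1792 + 960 + 1152 + 896 + 512 + 576 + 256 + 120 + 112 + 60 + 72 + 56 + 32 + 36 + 16 = 8568.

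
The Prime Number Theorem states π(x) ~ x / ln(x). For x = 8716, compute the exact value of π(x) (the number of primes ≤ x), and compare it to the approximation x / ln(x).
π(8716) = 1086;  x/ln(x) ≈ 960.66;  relative error ≈ 11.54%.

Directly count primes up to 8716: π(8716) = 1086. The PNT approximation gives 8716/ln(8716) ≈ 8716/9.07292 ≈ 960.66. Relative error (π(x) − x/ln(x)) / π(x) ≈ 11.54%; the approximation is known to undercount slightly (Li(x) is a better estimate).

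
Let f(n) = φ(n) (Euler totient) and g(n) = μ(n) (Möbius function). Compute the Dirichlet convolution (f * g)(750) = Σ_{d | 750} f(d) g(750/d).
(φ * μ)(750) = 0

Divisors of 750: [1, 2, 3, 5, 6, 10, 15, 25, 30, 50, 75, 125, 150, 250, 375, 750]. For each d | 750:
  d = 1: φ(1) · μ(750/1) = 1 · 0 = 0
  d = 2: φ(2) · μ(750/2) = 1 · 0 = 0
  d = 3: φ(3) · μ(750/3) = 2 · 0 = 0
  d = 5: φ(5) · μ(750/5) = 4 · 0 = 0
  d = 6: φ(6) · μ(750/6) = 2 · 0 = 0
  d = 10: φ(10) · μ(750/10) = 4 · 0 = 0
  d = 15: φ(15) · μ(750/15) = 8 · 0 = 0
  d = 25: φ(25) · μ(750/25) = 20 · -1 = -20
  d = 30: φ(30) · μ(750/30) = 8 · 0 = 0
  d = 50: φ(50) · μ(750/50) = 20 · 1 = 20
  d = 75: φ(75) · μ(750/75) = 40 · 1 = 40
  d = 125: φ(125) · μ(750/125) = 100 · 1 = 100
  d = 150: φ(150) · μ(750/150) = 40 · -1 = -40
  d = 250: φ(250) · μ(750/250) = 100 · -1 = -100
  d = 375: φ(375) · μ(750/375) = 200 · -1 = -200
  d = 750: φ(750) · μ(750/750) = 200 · 1 = 200
Summing: (φ * μ)(750) = 0 + 0 + 0 + 0 + 0 + 0 + 0 + -20 + 0 + 20 + 40 + 100 + -40 + -100 + -200 + 200 = 0.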